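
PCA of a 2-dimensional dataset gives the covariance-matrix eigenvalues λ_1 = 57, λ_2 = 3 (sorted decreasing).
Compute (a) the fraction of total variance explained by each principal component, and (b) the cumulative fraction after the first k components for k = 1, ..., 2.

Step 1 — total variance = trace(Sigma) = Σ λ_i = 57 + 3 = 60.

Step 2 — fraction explained by component i = λ_i / Σ λ:
  PC1: 57/60 = 0.95
  PC2: 3/60 = 0.05

Step 3 — cumulative fraction after k components = (λ_1 + ... + λ_k) / Σ λ:
  k = 1: 57/60 = 0.95
  k = 2: (57 + 3)/60 = 60/60 = 1

Summary (fraction, with percent):

explained: PC1 0.95 (95%), PC2 0.05 (5%);  cumulative: 0.95, 1


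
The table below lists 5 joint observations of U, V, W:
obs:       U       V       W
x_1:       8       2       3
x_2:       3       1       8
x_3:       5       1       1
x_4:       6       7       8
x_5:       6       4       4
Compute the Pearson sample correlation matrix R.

Step 1 — column means:
  mean(U) = (8 + 3 + 5 + 6 + 6) / 5 = 28/5 = 5.6
  mean(V) = (2 + 1 + 1 + 7 + 4) / 5 = 15/5 = 3
  mean(W) = (3 + 8 + 1 + 8 + 4) / 5 = 24/5 = 4.8

Step 2 — sample variances and covariances s[i,j] = (1/(n-1)) · Σ_k (x_{k,i} - mean_i) · (x_{k,j} - mean_j), with n-1 = 4:
  s[U,U] = ((2.4)·(2.4) + (-2.6)·(-2.6) + (-0.6)·(-0.6) + (0.4)·(0.4) + (0.4)·(0.4)) / 4 = 13.2/4 = 3.3
  s[U,V] = ((2.4)·(-1) + (-2.6)·(-2) + (-0.6)·(-2) + (0.4)·(4) + (0.4)·(1)) / 4 = 6/4 = 1.5
  s[U,W] = ((2.4)·(-1.8) + (-2.6)·(3.2) + (-0.6)·(-3.8) + (0.4)·(3.2) + (0.4)·(-0.8)) / 4 = -9.4/4 = -2.35
  s[V,V] = ((-1)·(-1) + (-2)·(-2) + (-2)·(-2) + (4)·(4) + (1)·(1)) / 4 = 26/4 = 6.5
  s[V,W] = ((-1)·(-1.8) + (-2)·(3.2) + (-2)·(-3.8) + (4)·(3.2) + (1)·(-0.8)) / 4 = 15/4 = 3.75
  s[W,W] = ((-1.8)·(-1.8) + (3.2)·(3.2) + (-3.8)·(-3.8) + (3.2)·(3.2) + (-0.8)·(-0.8)) / 4 = 38.8/4 = 9.7
  Sample standard deviations s_i = √(s[i,i]):
  s(U) = √(3.3) = 1.8166
  s(V) = √(6.5) = 2.5495
  s(W) = √(9.7) = 3.1145

Step 3 — r_{ij} = s_{ij} / (s_i · s_j):
  r[U,U] = 1 (diagonal).
  r[U,V] = 1.5 / (1.8166 · 2.5495) = 1.5 / 4.6314 = 0.3239
  r[U,W] = -2.35 / (1.8166 · 3.1145) = -2.35 / 5.6577 = -0.4154
  r[V,V] = 1 (diagonal).
  r[V,W] = 3.75 / (2.5495 · 3.1145) = 3.75 / 7.9404 = 0.4723
  r[W,W] = 1 (diagonal).

R is symmetric with unit diagonal. Assembling:

R = [[1, 0.3239, -0.4154],
 [0.3239, 1, 0.4723],
 [-0.4154, 0.4723, 1]]


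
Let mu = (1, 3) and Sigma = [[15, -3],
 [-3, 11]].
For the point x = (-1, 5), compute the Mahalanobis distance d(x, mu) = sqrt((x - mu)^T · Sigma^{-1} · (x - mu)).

Step 1 — centre the observation: (x - mu) = (-2, 2).

Step 2 — invert Sigma. det(Sigma) = 15·11 - (-3)² = 156.
  Sigma^{-1} = (1/det) · [[d, -b], [-b, a]] = [[0.0705, 0.0192],
 [0.0192, 0.0962]].

Step 3 — form the quadratic (x - mu)^T · Sigma^{-1} · (x - mu):
  Sigma^{-1} · (x - mu) = (-0.1026, 0.1538).
  (x - mu)^T · [Sigma^{-1} · (x - mu)] = (-2)·(-0.1026) + (2)·(0.1538) = 0.5128.

Step 4 — take square root: d = √(0.5128) ≈ 0.7161.

d(x, mu) = √(0.5128) ≈ 0.7161


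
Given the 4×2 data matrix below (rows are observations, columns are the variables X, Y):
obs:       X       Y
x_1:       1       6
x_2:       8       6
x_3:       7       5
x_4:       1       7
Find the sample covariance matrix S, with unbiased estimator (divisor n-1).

Step 1 — column means:
  mean(X) = (1 + 8 + 7 + 1) / 4 = 17/4 = 4.25
  mean(Y) = (6 + 6 + 5 + 7) / 4 = 24/4 = 6

Step 2 — sample covariance S[i,j] = (1/(n-1)) · Σ_k (x_{k,i} - mean_i) · (x_{k,j} - mean_j), with n-1 = 3.
  S[X,X] = ((-3.25)·(-3.25) + (3.75)·(3.75) + (2.75)·(2.75) + (-3.25)·(-3.25)) / 3 = 42.75/3 = 14.25
  S[X,Y] = ((-3.25)·(0) + (3.75)·(0) + (2.75)·(-1) + (-3.25)·(1)) / 3 = -6/3 = -2
  S[Y,Y] = ((0)·(0) + (0)·(0) + (-1)·(-1) + (1)·(1)) / 3 = 2/3 = 0.6667

S is symmetric (S[j,i] = S[i,j]). Assembling:

S = [[14.25, -2],
 [-2, 0.6667]]


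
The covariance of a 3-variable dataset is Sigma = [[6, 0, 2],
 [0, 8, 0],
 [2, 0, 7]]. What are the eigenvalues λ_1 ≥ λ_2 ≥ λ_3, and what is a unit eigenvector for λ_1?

Step 1 — characteristic polynomial p(λ) = det(λI - Sigma) = λ³ - tr·λ² + c_1·λ - det, where tr = trace, c_1 = sum of the principal 2×2 minors, det = det(Sigma):
  tr = 6 + 8 + 7 = 21,
  c_1 = (6·8 - (0)²) + (6·7 - (2)²) + (8·7 - (0)²) = 48 + 38 + 56 = 142,
  det = 6·(8·7 - (0)²) - (0)·((0)·7 - (0)·(2)) + (2)·((0)·(0) - 8·(2)) = 6·(56) - (0)·(0) + (2)·(-16) = 304.
  So p(λ) = λ³ - 21λ² + 142λ - 304.
Step 2 — look for an integer root (rational root theorem: any rational root is an integer divisor of 304). Testing λ = 8:
  p(8) = 512 - 1344 + 1136 - 304 = 0  ✓
  Dividing out (λ - 8): p(λ) = (λ - 8)(λ² - 13λ + 38).
Step 3 — remaining eigenvalues from the quadratic λ² - 13λ + 38 = 0:
  Δ = 13² - 4·38 = 169 - 152 = 17,  λ = (13 ± √17)/2 = (13 ± 4.1231)/2 ≈ 8.5616 or 4.4384.
  Sorted: λ_1 = 8.5616,  λ_2 = 8,  λ_3 = 4.4384  (check: sum = 21 = tr ✓).

Step 4 — unit eigenvector for λ_1 ≈ 8.5616: v spans the null space of (Sigma - λ_1 I), whose rows are
  r_1 = (-2.5616, 0, 2),  r_2 = (0, -0.5616, 0),  r_3 = (2, 0, -1.5616).
  v is orthogonal to every row, so take v ∝ r_1 × r_2 = ((0)·(0) - (2)·(-0.5616), (2)·(0) - (-2.5616)·(0), (-2.5616)·(-0.5616) - (0)·(0)) ≈ (1.1231, 0, 1.4384).
  Let u = (1.1231, 0, 1.4384).
  ||u|| = √((1.1231)² + (0)² + (1.4384)²) = √(3.3305) ≈ 1.825,  v_1 = u/||u|| ≈ (0.6154, 0, 0.7882) (||v_1|| = 1).

λ_1 = 8.5616,  λ_2 = 8,  λ_3 = 4.4384;  v_1 ≈ (0.6154, 0, 0.7882)


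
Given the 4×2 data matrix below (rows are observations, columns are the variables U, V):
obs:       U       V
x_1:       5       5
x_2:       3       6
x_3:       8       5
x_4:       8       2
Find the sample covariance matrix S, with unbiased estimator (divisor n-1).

Step 1 — column means:
  mean(U) = (5 + 3 + 8 + 8) / 4 = 24/4 = 6
  mean(V) = (5 + 6 + 5 + 2) / 4 = 18/4 = 4.5

Step 2 — sample covariance S[i,j] = (1/(n-1)) · Σ_k (x_{k,i} - mean_i) · (x_{k,j} - mean_j), with n-1 = 3.
  S[U,U] = ((-1)·(-1) + (-3)·(-3) + (2)·(2) + (2)·(2)) / 3 = 18/3 = 6
  S[U,V] = ((-1)·(0.5) + (-3)·(1.5) + (2)·(0.5) + (2)·(-2.5)) / 3 = -9/3 = -3
  S[V,V] = ((0.5)·(0.5) + (1.5)·(1.5) + (0.5)·(0.5) + (-2.5)·(-2.5)) / 3 = 9/3 = 3

S is symmetric (S[j,i] = S[i,j]). Assembling:

S = [[6, -3],
 [-3, 3]]


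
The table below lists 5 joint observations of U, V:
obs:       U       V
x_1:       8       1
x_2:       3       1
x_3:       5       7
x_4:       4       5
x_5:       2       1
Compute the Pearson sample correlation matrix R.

Step 1 — column means:
  mean(U) = (8 + 3 + 5 + 4 + 2) / 5 = 22/5 = 4.4
  mean(V) = (1 + 1 + 7 + 5 + 1) / 5 = 15/5 = 3

Step 2 — sample variances and covariances s[i,j] = (1/(n-1)) · Σ_k (x_{k,i} - mean_i) · (x_{k,j} - mean_j), with n-1 = 4:
  s[U,U] = ((3.6)·(3.6) + (-1.4)·(-1.4) + (0.6)·(0.6) + (-0.4)·(-0.4) + (-2.4)·(-2.4)) / 4 = 21.2/4 = 5.3
  s[U,V] = ((3.6)·(-2) + (-1.4)·(-2) + (0.6)·(4) + (-0.4)·(2) + (-2.4)·(-2)) / 4 = 2/4 = 0.5
  s[V,V] = ((-2)·(-2) + (-2)·(-2) + (4)·(4) + (2)·(2) + (-2)·(-2)) / 4 = 32/4 = 8
  Sample standard deviations s_i = √(s[i,i]):
  s(U) = √(5.3) = 2.3022
  s(V) = √(8) = 2.8284

Step 3 — r_{ij} = s_{ij} / (s_i · s_j):
  r[U,U] = 1 (diagonal).
  r[U,V] = 0.5 / (2.3022 · 2.8284) = 0.5 / 6.5115 = 0.0768
  r[V,V] = 1 (diagonal).

R is symmetric with unit diagonal. Assembling:

R = [[1, 0.0768],
 [0.0768, 1]]


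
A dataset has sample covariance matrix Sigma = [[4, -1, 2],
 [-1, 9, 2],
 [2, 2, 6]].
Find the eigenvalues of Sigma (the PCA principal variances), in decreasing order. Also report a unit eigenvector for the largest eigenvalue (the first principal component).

Step 1 — characteristic polynomial p(λ) = det(λI - Sigma) = λ³ - tr·λ² + c_1·λ - det, where tr = trace, c_1 = sum of the principal 2×2 minors, det = det(Sigma):
  tr = 4 + 9 + 6 = 19,
  c_1 = (4·9 - (-1)²) + (4·6 - (2)²) + (9·6 - (2)²) = 35 + 20 + 50 = 105,
  det = 4·(9·6 - (2)²) - (-1)·((-1)·6 - (2)·(2)) + (2)·((-1)·(2) - 9·(2)) = 4·(50) - (-1)·(-10) + (2)·(-20) = 150.
  So p(λ) = λ³ - 19λ² + 105λ - 150.
Step 2 — look for an integer root (rational root theorem: any rational root is an integer divisor of 150). Testing λ = 10:
  p(10) = 1000 - 1900 + 1050 - 150 = 0  ✓
  Dividing out (λ - 10): p(λ) = (λ - 10)(λ² - 9λ + 15).
Step 3 — remaining eigenvalues from the quadratic λ² - 9λ + 15 = 0:
  Δ = 9² - 4·15 = 81 - 60 = 21,  λ = (9 ± √21)/2 = (9 ± 4.5826)/2 ≈ 6.7913 or 2.2087.
  Sorted: λ_1 = 10,  λ_2 = 6.7913,  λ_3 = 2.2087  (check: sum = 19 = tr ✓).

Step 4 — unit eigenvector for λ_1 = 10: v spans the null space of (Sigma - λ_1 I), whose rows are
  r_1 = (-6, -1, 2),  r_2 = (-1, -1, 2),  r_3 = (2, 2, -4).
  v is orthogonal to every row, so take v ∝ r_1 × r_2 = ((-1)·(2) - (2)·(-1), (2)·(-1) - (-6)·(2), (-6)·(-1) - (-1)·(-1)) = (0, 10, 5).
  Rescale (divide by 5): u = (0, 2, 1).
  ||u|| = √((0)² + (2)² + (1)²) = √(5) ≈ 2.2361,  v_1 = u/||u|| ≈ (0, 0.8944, 0.4472) (||v_1|| = 1).

λ_1 = 10,  λ_2 = 6.7913,  λ_3 = 2.2087;  v_1 ≈ (0, 0.8944, 0.4472)


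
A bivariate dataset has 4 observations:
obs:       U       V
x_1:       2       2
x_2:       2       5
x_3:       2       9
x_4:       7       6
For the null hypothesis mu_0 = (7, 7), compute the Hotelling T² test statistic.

Step 1 — sample mean vector:
  mean(U) = (2 + 2 + 2 + 7) / 4 = 13/4 = 3.25
  mean(V) = (2 + 5 + 9 + 6) / 4 = 22/4 = 5.5
  x̄ = (3.25, 5.5),  deviation x̄ - mu_0 = (3.25, 5.5) - (7, 7) = (-3.75, -1.5).

Step 2 — sample covariance matrix, S[i,j] = (1/(n-1)) · Σ_k (x_{k,i} - mean_i) · (x_{k,j} - mean_j), divisor n-1 = 3:
  S[U,U] = ((-1.25)·(-1.25) + (-1.25)·(-1.25) + (-1.25)·(-1.25) + (3.75)·(3.75)) / 3 = 18.75/3 = 6.25
  S[U,V] = ((-1.25)·(-3.5) + (-1.25)·(-0.5) + (-1.25)·(3.5) + (3.75)·(0.5)) / 3 = 2.5/3 = 0.8333
  S[V,V] = ((-3.5)·(-3.5) + (-0.5)·(-0.5) + (3.5)·(3.5) + (0.5)·(0.5)) / 3 = 25/3 = 8.3333
  S = [[6.25, 0.8333],
 [0.8333, 8.3333]].

Step 3 — invert S. det(S) = 6.25·8.3333 - (0.8333)² = 51.3889.
  S^{-1} = (1/det) · [[d, -b], [-b, a]] = [[0.1622, -0.0162],
 [-0.0162, 0.1216]].

Step 4 — quadratic form (x̄ - mu_0)^T · S^{-1} · (x̄ - mu_0):
  S^{-1} · (x̄ - mu_0) = (-0.5838, -0.1216),
  (x̄ - mu_0)^T · [...] = (-3.75)·(-0.5838) + (-1.5)·(-0.1216) = 2.3716.

Step 5 — scale by n: T² = 4 · 2.3716 = 9.4865.

T² ≈ 9.4865


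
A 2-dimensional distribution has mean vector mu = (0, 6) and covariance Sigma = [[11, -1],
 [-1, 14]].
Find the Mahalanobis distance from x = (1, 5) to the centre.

Step 1 — centre the observation: (x - mu) = (1, -1).

Step 2 — invert Sigma. det(Sigma) = 11·14 - (-1)² = 153.
  Sigma^{-1} = (1/det) · [[d, -b], [-b, a]] = [[0.0915, 0.0065],
 [0.0065, 0.0719]].

Step 3 — form the quadratic (x - mu)^T · Sigma^{-1} · (x - mu):
  Sigma^{-1} · (x - mu) = (0.085, -0.0654).
  (x - mu)^T · [Sigma^{-1} · (x - mu)] = (1)·(0.085) + (-1)·(-0.0654) = 0.1503.

Step 4 — take square root: d = √(0.1503) ≈ 0.3877.

d(x, mu) = √(0.1503) ≈ 0.3877


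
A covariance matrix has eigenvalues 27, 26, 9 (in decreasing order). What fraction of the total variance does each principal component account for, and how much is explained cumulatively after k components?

Step 1 — total variance = trace(Sigma) = Σ λ_i = 27 + 26 + 9 = 62.

Step 2 — fraction explained by component i = λ_i / Σ λ:
  PC1: 27/62 = 0.4355
  PC2: 26/62 = 0.4194
  PC3: 9/62 = 0.1452

Step 3 — cumulative fraction after k components = (λ_1 + ... + λ_k) / Σ λ:
  k = 1: 27/62 = 0.4355
  k = 2: (27 + 26)/62 = 53/62 = 0.8548
  k = 3: (27 + 26 + 9)/62 = 62/62 = 1

Summary (fraction, with percent):

explained: PC1 0.4355 (43.55%), PC2 0.4194 (41.94%), PC3 0.1452 (14.52%);  cumulative: 0.4355, 0.8548, 1


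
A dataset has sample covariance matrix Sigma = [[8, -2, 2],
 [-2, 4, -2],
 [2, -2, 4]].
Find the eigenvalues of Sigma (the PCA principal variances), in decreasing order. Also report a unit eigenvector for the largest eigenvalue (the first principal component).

Step 1 — characteristic polynomial p(λ) = det(λI - Sigma) = λ³ - tr·λ² + c_1·λ - det, where tr = trace, c_1 = sum of the principal 2×2 minors, det = det(Sigma):
  tr = 8 + 4 + 4 = 16,
  c_1 = (8·4 - (-2)²) + (8·4 - (2)²) + (4·4 - (-2)²) = 28 + 28 + 12 = 68,
  det = 8·(4·4 - (-2)²) - (-2)·((-2)·4 - (-2)·(2)) + (2)·((-2)·(-2) - 4·(2)) = 8·(12) - (-2)·(-4) + (2)·(-4) = 80.
  So p(λ) = λ³ - 16λ² + 68λ - 80.
Step 2 — look for an integer root (rational root theorem: any rational root is an integer divisor of 80). Testing λ = 2:
  p(2) = 8 - 64 + 136 - 80 = 0  ✓
  Dividing out (λ - 2): p(λ) = (λ - 2)(λ² - 14λ + 40).
Step 3 — remaining eigenvalues from the quadratic λ² - 14λ + 40 = 0:
  Δ = 14² - 4·40 = 196 - 160 = 36,  λ = (14 ± √36)/2 = (14 ± 6)/2 = 10 or 4.
  Sorted: λ_1 = 10,  λ_2 = 4,  λ_3 = 2  (check: sum = 16 = tr ✓).

Step 4 — unit eigenvector for λ_1 = 10: v spans the null space of (Sigma - λ_1 I), whose rows are
  r_1 = (-2, -2, 2),  r_2 = (-2, -6, -2),  r_3 = (2, -2, -6).
  v is orthogonal to every row, so take v ∝ r_1 × r_2 = ((-2)·(-2) - (2)·(-6), (2)·(-2) - (-2)·(-2), (-2)·(-6) - (-2)·(-2)) = (16, -8, 8).
  Rescale (divide by 8): u = (2, -1, 1).
  ||u|| = √((2)² + (-1)² + (1)²) = √(6) ≈ 2.4495,  v_1 = u/||u|| ≈ (0.8165, -0.4082, 0.4082) (||v_1|| = 1).

λ_1 = 10,  λ_2 = 4,  λ_3 = 2;  v_1 ≈ (0.8165, -0.4082, 0.4082)


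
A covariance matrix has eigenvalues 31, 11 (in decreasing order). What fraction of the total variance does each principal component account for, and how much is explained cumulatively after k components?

Step 1 — total variance = trace(Sigma) = Σ λ_i = 31 + 11 = 42.

Step 2 — fraction explained by component i = λ_i / Σ λ:
  PC1: 31/42 = 0.7381
  PC2: 11/42 = 0.2619

Step 3 — cumulative fraction after k components = (λ_1 + ... + λ_k) / Σ λ:
  k = 1: 31/42 = 0.7381
  k = 2: (31 + 11)/42 = 42/42 = 1

Summary (fraction, with percent):

explained: PC1 0.7381 (73.81%), PC2 0.2619 (26.19%);  cumulative: 0.7381, 1


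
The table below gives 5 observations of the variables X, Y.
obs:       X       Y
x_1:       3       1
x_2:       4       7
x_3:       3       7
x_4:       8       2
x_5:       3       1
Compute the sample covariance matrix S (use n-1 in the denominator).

Step 1 — column means:
  mean(X) = (3 + 4 + 3 + 8 + 3) / 5 = 21/5 = 4.2
  mean(Y) = (1 + 7 + 7 + 2 + 1) / 5 = 18/5 = 3.6

Step 2 — sample covariance S[i,j] = (1/(n-1)) · Σ_k (x_{k,i} - mean_i) · (x_{k,j} - mean_j), with n-1 = 4.
  S[X,X] = ((-1.2)·(-1.2) + (-0.2)·(-0.2) + (-1.2)·(-1.2) + (3.8)·(3.8) + (-1.2)·(-1.2)) / 4 = 18.8/4 = 4.7
  S[X,Y] = ((-1.2)·(-2.6) + (-0.2)·(3.4) + (-1.2)·(3.4) + (3.8)·(-1.6) + (-1.2)·(-2.6)) / 4 = -4.6/4 = -1.15
  S[Y,Y] = ((-2.6)·(-2.6) + (3.4)·(3.4) + (3.4)·(3.4) + (-1.6)·(-1.6) + (-2.6)·(-2.6)) / 4 = 39.2/4 = 9.8

S is symmetric (S[j,i] = S[i,j]). Assembling:

S = [[4.7, -1.15],
 [-1.15, 9.8]]


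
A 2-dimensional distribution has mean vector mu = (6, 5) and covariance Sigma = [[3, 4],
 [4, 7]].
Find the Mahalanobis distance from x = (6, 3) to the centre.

Step 1 — centre the observation: (x - mu) = (0, -2).

Step 2 — invert Sigma. det(Sigma) = 3·7 - (4)² = 5.
  Sigma^{-1} = (1/det) · [[d, -b], [-b, a]] = [[1.4, -0.8],
 [-0.8, 0.6]].

Step 3 — form the quadratic (x - mu)^T · Sigma^{-1} · (x - mu):
  Sigma^{-1} · (x - mu) = (1.6, -1.2).
  (x - mu)^T · [Sigma^{-1} · (x - mu)] = (0)·(1.6) + (-2)·(-1.2) = 2.4.

Step 4 — take square root: d = √(2.4) ≈ 1.5492.

d(x, mu) = √(2.4) ≈ 1.5492


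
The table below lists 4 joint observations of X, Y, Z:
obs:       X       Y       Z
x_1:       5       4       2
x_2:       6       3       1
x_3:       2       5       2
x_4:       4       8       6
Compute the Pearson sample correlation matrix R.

Step 1 — column means:
  mean(X) = (5 + 6 + 2 + 4) / 4 = 17/4 = 4.25
  mean(Y) = (4 + 3 + 5 + 8) / 4 = 20/4 = 5
  mean(Z) = (2 + 1 + 2 + 6) / 4 = 11/4 = 2.75

Step 2 — sample variances and covariances s[i,j] = (1/(n-1)) · Σ_k (x_{k,i} - mean_i) · (x_{k,j} - mean_j), with n-1 = 3:
  s[X,X] = ((0.75)·(0.75) + (1.75)·(1.75) + (-2.25)·(-2.25) + (-0.25)·(-0.25)) / 3 = 8.75/3 = 2.9167
  s[X,Y] = ((0.75)·(-1) + (1.75)·(-2) + (-2.25)·(0) + (-0.25)·(3)) / 3 = -5/3 = -1.6667
  s[X,Z] = ((0.75)·(-0.75) + (1.75)·(-1.75) + (-2.25)·(-0.75) + (-0.25)·(3.25)) / 3 = -2.75/3 = -0.9167
  s[Y,Y] = ((-1)·(-1) + (-2)·(-2) + (0)·(0) + (3)·(3)) / 3 = 14/3 = 4.6667
  s[Y,Z] = ((-1)·(-0.75) + (-2)·(-1.75) + (0)·(-0.75) + (3)·(3.25)) / 3 = 14/3 = 4.6667
  s[Z,Z] = ((-0.75)·(-0.75) + (-1.75)·(-1.75) + (-0.75)·(-0.75) + (3.25)·(3.25)) / 3 = 14.75/3 = 4.9167
  Sample standard deviations s_i = √(s[i,i]):
  s(X) = √(2.9167) = 1.7078
  s(Y) = √(4.6667) = 2.1602
  s(Z) = √(4.9167) = 2.2174

Step 3 — r_{ij} = s_{ij} / (s_i · s_j):
  r[X,X] = 1 (diagonal).
  r[X,Y] = -1.6667 / (1.7078 · 2.1602) = -1.6667 / 3.6893 = -0.4518
  r[X,Z] = -0.9167 / (1.7078 · 2.2174) = -0.9167 / 3.7869 = -0.2421
  r[Y,Y] = 1 (diagonal).
  r[Y,Z] = 4.6667 / (2.1602 · 2.2174) = 4.6667 / 4.79 = 0.9742
  r[Z,Z] = 1 (diagonal).

R is symmetric with unit diagonal. Assembling:

R = [[1, -0.4518, -0.2421],
 [-0.4518, 1, 0.9742],
 [-0.2421, 0.9742, 1]]


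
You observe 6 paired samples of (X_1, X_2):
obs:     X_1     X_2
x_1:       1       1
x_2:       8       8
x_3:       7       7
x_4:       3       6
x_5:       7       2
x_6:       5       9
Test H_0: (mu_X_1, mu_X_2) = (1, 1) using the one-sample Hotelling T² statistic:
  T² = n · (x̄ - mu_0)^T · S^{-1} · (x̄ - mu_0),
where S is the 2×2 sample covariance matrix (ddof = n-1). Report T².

Step 1 — sample mean vector:
  mean(X_1) = (1 + 8 + 7 + 3 + 7 + 5) / 6 = 31/6 = 5.1667
  mean(X_2) = (1 + 8 + 7 + 6 + 2 + 9) / 6 = 33/6 = 5.5
  x̄ = (5.1667, 5.5),  deviation x̄ - mu_0 = (5.1667, 5.5) - (1, 1) = (4.1667, 4.5).

Step 2 — sample covariance matrix, S[i,j] = (1/(n-1)) · Σ_k (x_{k,i} - mean_i) · (x_{k,j} - mean_j), divisor n-1 = 5:
  S[X_1,X_1] = ((-4.1667)·(-4.1667) + (2.8333)·(2.8333) + (1.8333)·(1.8333) + (-2.1667)·(-2.1667) + (1.8333)·(1.8333) + (-0.1667)·(-0.1667)) / 5 = 36.8333/5 = 7.3667
  S[X_1,X_2] = ((-4.1667)·(-4.5) + (2.8333)·(2.5) + (1.8333)·(1.5) + (-2.1667)·(0.5) + (1.8333)·(-3.5) + (-0.1667)·(3.5)) / 5 = 20.5/5 = 4.1
  S[X_2,X_2] = ((-4.5)·(-4.5) + (2.5)·(2.5) + (1.5)·(1.5) + (0.5)·(0.5) + (-3.5)·(-3.5) + (3.5)·(3.5)) / 5 = 53.5/5 = 10.7
  S = [[7.3667, 4.1],
 [4.1, 10.7]].

Step 3 — invert S. det(S) = 7.3667·10.7 - (4.1)² = 62.0133.
  S^{-1} = (1/det) · [[d, -b], [-b, a]] = [[0.1725, -0.0661],
 [-0.0661, 0.1188]].

Step 4 — quadratic form (x̄ - mu_0)^T · S^{-1} · (x̄ - mu_0):
  S^{-1} · (x̄ - mu_0) = (0.4214, 0.2591),
  (x̄ - mu_0)^T · [...] = (4.1667)·(0.4214) + (4.5)·(0.2591) = 2.9218.

Step 5 — scale by n: T² = 6 · 2.9218 = 17.5306.

T² ≈ 17.5306


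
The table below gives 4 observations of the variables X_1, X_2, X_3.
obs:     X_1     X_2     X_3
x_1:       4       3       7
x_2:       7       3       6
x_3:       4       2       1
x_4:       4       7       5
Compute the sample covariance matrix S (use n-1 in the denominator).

Step 1 — column means:
  mean(X_1) = (4 + 7 + 4 + 4) / 4 = 19/4 = 4.75
  mean(X_2) = (3 + 3 + 2 + 7) / 4 = 15/4 = 3.75
  mean(X_3) = (7 + 6 + 1 + 5) / 4 = 19/4 = 4.75

Step 2 — sample covariance S[i,j] = (1/(n-1)) · Σ_k (x_{k,i} - mean_i) · (x_{k,j} - mean_j), with n-1 = 3.
  S[X_1,X_1] = ((-0.75)·(-0.75) + (2.25)·(2.25) + (-0.75)·(-0.75) + (-0.75)·(-0.75)) / 3 = 6.75/3 = 2.25
  S[X_1,X_2] = ((-0.75)·(-0.75) + (2.25)·(-0.75) + (-0.75)·(-1.75) + (-0.75)·(3.25)) / 3 = -2.25/3 = -0.75
  S[X_1,X_3] = ((-0.75)·(2.25) + (2.25)·(1.25) + (-0.75)·(-3.75) + (-0.75)·(0.25)) / 3 = 3.75/3 = 1.25
  S[X_2,X_2] = ((-0.75)·(-0.75) + (-0.75)·(-0.75) + (-1.75)·(-1.75) + (3.25)·(3.25)) / 3 = 14.75/3 = 4.9167
  S[X_2,X_3] = ((-0.75)·(2.25) + (-0.75)·(1.25) + (-1.75)·(-3.75) + (3.25)·(0.25)) / 3 = 4.75/3 = 1.5833
  S[X_3,X_3] = ((2.25)·(2.25) + (1.25)·(1.25) + (-3.75)·(-3.75) + (0.25)·(0.25)) / 3 = 20.75/3 = 6.9167

S is symmetric (S[j,i] = S[i,j]). Assembling:

S = [[2.25, -0.75, 1.25],
 [-0.75, 4.9167, 1.5833],
 [1.25, 1.5833, 6.9167]]


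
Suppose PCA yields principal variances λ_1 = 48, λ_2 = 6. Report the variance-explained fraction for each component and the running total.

Step 1 — total variance = trace(Sigma) = Σ λ_i = 48 + 6 = 54.

Step 2 — fraction explained by component i = λ_i / Σ λ:
  PC1: 48/54 = 0.8889
  PC2: 6/54 = 0.1111

Step 3 — cumulative fraction after k components = (λ_1 + ... + λ_k) / Σ λ:
  k = 1: 48/54 = 0.8889
  k = 2: (48 + 6)/54 = 54/54 = 1

Summary (fraction, with percent):

explained: PC1 0.8889 (88.89%), PC2 0.1111 (11.11%);  cumulative: 0.8889, 1


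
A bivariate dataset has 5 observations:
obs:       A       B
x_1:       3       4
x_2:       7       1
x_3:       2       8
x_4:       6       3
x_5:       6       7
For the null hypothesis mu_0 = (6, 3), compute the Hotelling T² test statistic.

Step 1 — sample mean vector:
  mean(A) = (3 + 7 + 2 + 6 + 6) / 5 = 24/5 = 4.8
  mean(B) = (4 + 1 + 8 + 3 + 7) / 5 = 23/5 = 4.6
  x̄ = (4.8, 4.6),  deviation x̄ - mu_0 = (4.8, 4.6) - (6, 3) = (-1.2, 1.6).

Step 2 — sample covariance matrix, S[i,j] = (1/(n-1)) · Σ_k (x_{k,i} - mean_i) · (x_{k,j} - mean_j), divisor n-1 = 4:
  S[A,A] = ((-1.8)·(-1.8) + (2.2)·(2.2) + (-2.8)·(-2.8) + (1.2)·(1.2) + (1.2)·(1.2)) / 4 = 18.8/4 = 4.7
  S[A,B] = ((-1.8)·(-0.6) + (2.2)·(-3.6) + (-2.8)·(3.4) + (1.2)·(-1.6) + (1.2)·(2.4)) / 4 = -15.4/4 = -3.85
  S[B,B] = ((-0.6)·(-0.6) + (-3.6)·(-3.6) + (3.4)·(3.4) + (-1.6)·(-1.6) + (2.4)·(2.4)) / 4 = 33.2/4 = 8.3
  S = [[4.7, -3.85],
 [-3.85, 8.3]].

Step 3 — invert S. det(S) = 4.7·8.3 - (-3.85)² = 24.1875.
  S^{-1} = (1/det) · [[d, -b], [-b, a]] = [[0.3432, 0.1592],
 [0.1592, 0.1943]].

Step 4 — quadratic form (x̄ - mu_0)^T · S^{-1} · (x̄ - mu_0):
  S^{-1} · (x̄ - mu_0) = (-0.1571, 0.1199),
  (x̄ - mu_0)^T · [...] = (-1.2)·(-0.1571) + (1.6)·(0.1199) = 0.3804.

Step 5 — scale by n: T² = 5 · 0.3804 = 1.9018.

T² ≈ 1.9018


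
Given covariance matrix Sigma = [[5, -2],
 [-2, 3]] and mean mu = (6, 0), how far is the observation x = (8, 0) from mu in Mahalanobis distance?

Step 1 — centre the observation: (x - mu) = (2, 0).

Step 2 — invert Sigma. det(Sigma) = 5·3 - (-2)² = 11.
  Sigma^{-1} = (1/det) · [[d, -b], [-b, a]] = [[0.2727, 0.1818],
 [0.1818, 0.4545]].

Step 3 — form the quadratic (x - mu)^T · Sigma^{-1} · (x - mu):
  Sigma^{-1} · (x - mu) = (0.5455, 0.3636).
  (x - mu)^T · [Sigma^{-1} · (x - mu)] = (2)·(0.5455) + (0)·(0.3636) = 1.0909.

Step 4 — take square root: d = √(1.0909) ≈ 1.0445.

d(x, mu) = √(1.0909) ≈ 1.0445


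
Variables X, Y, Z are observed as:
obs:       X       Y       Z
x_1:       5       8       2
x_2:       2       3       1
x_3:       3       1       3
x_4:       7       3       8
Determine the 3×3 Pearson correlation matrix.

Step 1 — column means:
  mean(X) = (5 + 2 + 3 + 7) / 4 = 17/4 = 4.25
  mean(Y) = (8 + 3 + 1 + 3) / 4 = 15/4 = 3.75
  mean(Z) = (2 + 1 + 3 + 8) / 4 = 14/4 = 3.5

Step 2 — sample variances and covariances s[i,j] = (1/(n-1)) · Σ_k (x_{k,i} - mean_i) · (x_{k,j} - mean_j), with n-1 = 3:
  s[X,X] = ((0.75)·(0.75) + (-2.25)·(-2.25) + (-1.25)·(-1.25) + (2.75)·(2.75)) / 3 = 14.75/3 = 4.9167
  s[X,Y] = ((0.75)·(4.25) + (-2.25)·(-0.75) + (-1.25)·(-2.75) + (2.75)·(-0.75)) / 3 = 6.25/3 = 2.0833
  s[X,Z] = ((0.75)·(-1.5) + (-2.25)·(-2.5) + (-1.25)·(-0.5) + (2.75)·(4.5)) / 3 = 17.5/3 = 5.8333
  s[Y,Y] = ((4.25)·(4.25) + (-0.75)·(-0.75) + (-2.75)·(-2.75) + (-0.75)·(-0.75)) / 3 = 26.75/3 = 8.9167
  s[Y,Z] = ((4.25)·(-1.5) + (-0.75)·(-2.5) + (-2.75)·(-0.5) + (-0.75)·(4.5)) / 3 = -6.5/3 = -2.1667
  s[Z,Z] = ((-1.5)·(-1.5) + (-2.5)·(-2.5) + (-0.5)·(-0.5) + (4.5)·(4.5)) / 3 = 29/3 = 9.6667
  Sample standard deviations s_i = √(s[i,i]):
  s(X) = √(4.9167) = 2.2174
  s(Y) = √(8.9167) = 2.9861
  s(Z) = √(9.6667) = 3.1091

Step 3 — r_{ij} = s_{ij} / (s_i · s_j):
  r[X,X] = 1 (diagonal).
  r[X,Y] = 2.0833 / (2.2174 · 2.9861) = 2.0833 / 6.6212 = 0.3146
  r[X,Z] = 5.8333 / (2.2174 · 3.1091) = 5.8333 / 6.894 = 0.8461
  r[Y,Y] = 1 (diagonal).
  r[Y,Z] = -2.1667 / (2.9861 · 3.1091) = -2.1667 / 9.2841 = -0.2334
  r[Z,Z] = 1 (diagonal).

R is symmetric with unit diagonal. Assembling:

R = [[1, 0.3146, 0.8461],
 [0.3146, 1, -0.2334],
 [0.8461, -0.2334, 1]]


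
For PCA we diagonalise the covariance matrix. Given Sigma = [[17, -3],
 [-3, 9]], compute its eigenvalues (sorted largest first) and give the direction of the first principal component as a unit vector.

Step 1 — characteristic polynomial of 2×2 Sigma:
  det(Sigma - λI) = λ² - trace · λ + det = 0.
  trace = 17 + 9 = 26, det = 17·9 - (-3)² = 144.
Step 2 — discriminant:
  Δ = trace² - 4·det = 676 - 576 = 100.
Step 3 — eigenvalues:
  λ = (trace ± √Δ)/2 = (26 ± 10)/2,
  λ_1 = 18,  λ_2 = 8.

Step 4 — unit eigenvector for λ_1: solve (Sigma - λ_1 I)v = 0. First row:
  (17 - 18)·v_x + (-3)·v_y = 0, i.e. (-1)·v_x + (-3)·v_y = 0,
  so v ∝ (b, λ_1 - a) = (-3, 1); multiply by -1 so the first entry is positive: u = (3, -1).
  ||u|| = √((3)² + (-1)²) = √(10) ≈ 3.1623,
  v_1 = u/||u|| ≈ (0.9487, -0.3162) (||v_1|| = 1).

λ_1 = 18,  λ_2 = 8;  v_1 ≈ (0.9487, -0.3162)


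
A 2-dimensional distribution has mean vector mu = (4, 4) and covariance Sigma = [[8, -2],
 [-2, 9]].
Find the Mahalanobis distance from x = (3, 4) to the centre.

Step 1 — centre the observation: (x - mu) = (-1, 0).

Step 2 — invert Sigma. det(Sigma) = 8·9 - (-2)² = 68.
  Sigma^{-1} = (1/det) · [[d, -b], [-b, a]] = [[0.1324, 0.0294],
 [0.0294, 0.1176]].

Step 3 — form the quadratic (x - mu)^T · Sigma^{-1} · (x - mu):
  Sigma^{-1} · (x - mu) = (-0.1324, -0.0294).
  (x - mu)^T · [Sigma^{-1} · (x - mu)] = (-1)·(-0.1324) + (0)·(-0.0294) = 0.1324.

Step 4 — take square root: d = √(0.1324) ≈ 0.3638.

d(x, mu) = √(0.1324) ≈ 0.3638


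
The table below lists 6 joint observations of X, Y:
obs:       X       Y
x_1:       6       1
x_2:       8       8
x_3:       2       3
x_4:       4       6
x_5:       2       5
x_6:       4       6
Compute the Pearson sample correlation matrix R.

Step 1 — column means:
  mean(X) = (6 + 8 + 2 + 4 + 2 + 4) / 6 = 26/6 = 4.3333
  mean(Y) = (1 + 8 + 3 + 6 + 5 + 6) / 6 = 29/6 = 4.8333

Step 2 — sample variances and covariances s[i,j] = (1/(n-1)) · Σ_k (x_{k,i} - mean_i) · (x_{k,j} - mean_j), with n-1 = 5:
  s[X,X] = ((1.6667)·(1.6667) + (3.6667)·(3.6667) + (-2.3333)·(-2.3333) + (-0.3333)·(-0.3333) + (-2.3333)·(-2.3333) + (-0.3333)·(-0.3333)) / 5 = 27.3333/5 = 5.4667
  s[X,Y] = ((1.6667)·(-3.8333) + (3.6667)·(3.1667) + (-2.3333)·(-1.8333) + (-0.3333)·(1.1667) + (-2.3333)·(0.1667) + (-0.3333)·(1.1667)) / 5 = 8.3333/5 = 1.6667
  s[Y,Y] = ((-3.8333)·(-3.8333) + (3.1667)·(3.1667) + (-1.8333)·(-1.8333) + (1.1667)·(1.1667) + (0.1667)·(0.1667) + (1.1667)·(1.1667)) / 5 = 30.8333/5 = 6.1667
  Sample standard deviations s_i = √(s[i,i]):
  s(X) = √(5.4667) = 2.3381
  s(Y) = √(6.1667) = 2.4833

Step 3 — r_{ij} = s_{ij} / (s_i · s_j):
  r[X,X] = 1 (diagonal).
  r[X,Y] = 1.6667 / (2.3381 · 2.4833) = 1.6667 / 5.8061 = 0.2871
  r[Y,Y] = 1 (diagonal).

R is symmetric with unit diagonal. Assembling:

R = [[1, 0.2871],
 [0.2871, 1]]


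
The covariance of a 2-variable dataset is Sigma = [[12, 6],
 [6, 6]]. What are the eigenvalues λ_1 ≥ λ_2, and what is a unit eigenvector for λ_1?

Step 1 — characteristic polynomial of 2×2 Sigma:
  det(Sigma - λI) = λ² - trace · λ + det = 0.
  trace = 12 + 6 = 18, det = 12·6 - (6)² = 36.
Step 2 — discriminant:
  Δ = trace² - 4·det = 324 - 144 = 180.
Step 3 — eigenvalues:
  λ = (trace ± √Δ)/2 = (18 ± 13.4164)/2,
  λ_1 = 15.7082,  λ_2 = 2.2918.

Step 4 — unit eigenvector for λ_1: solve (Sigma - λ_1 I)v = 0. First row:
  (12 - 15.7082)·v_x + (6)·v_y = 0, i.e. (-3.7082)·v_x + (6)·v_y = 0,
  so v ∝ (b, λ_1 - a) = (6, 3.7082) = u.
  ||u|| = √((6)² + (3.7082)²) = √(49.7508) ≈ 7.0534,
  v_1 = u/||u|| ≈ (0.8507, 0.5257) (||v_1|| = 1).

λ_1 = 15.7082,  λ_2 = 2.2918;  v_1 ≈ (0.8507, 0.5257)


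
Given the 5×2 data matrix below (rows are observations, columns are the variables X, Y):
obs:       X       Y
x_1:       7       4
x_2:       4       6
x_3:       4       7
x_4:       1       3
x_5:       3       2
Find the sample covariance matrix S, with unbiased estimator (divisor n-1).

Step 1 — column means:
  mean(X) = (7 + 4 + 4 + 1 + 3) / 5 = 19/5 = 3.8
  mean(Y) = (4 + 6 + 7 + 3 + 2) / 5 = 22/5 = 4.4

Step 2 — sample covariance S[i,j] = (1/(n-1)) · Σ_k (x_{k,i} - mean_i) · (x_{k,j} - mean_j), with n-1 = 4.
  S[X,X] = ((3.2)·(3.2) + (0.2)·(0.2) + (0.2)·(0.2) + (-2.8)·(-2.8) + (-0.8)·(-0.8)) / 4 = 18.8/4 = 4.7
  S[X,Y] = ((3.2)·(-0.4) + (0.2)·(1.6) + (0.2)·(2.6) + (-2.8)·(-1.4) + (-0.8)·(-2.4)) / 4 = 5.4/4 = 1.35
  S[Y,Y] = ((-0.4)·(-0.4) + (1.6)·(1.6) + (2.6)·(2.6) + (-1.4)·(-1.4) + (-2.4)·(-2.4)) / 4 = 17.2/4 = 4.3

S is symmetric (S[j,i] = S[i,j]). Assembling:

S = [[4.7, 1.35],
 [1.35, 4.3]]


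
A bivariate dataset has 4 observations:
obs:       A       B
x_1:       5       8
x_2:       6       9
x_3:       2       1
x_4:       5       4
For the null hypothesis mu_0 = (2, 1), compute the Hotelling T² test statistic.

Step 1 — sample mean vector:
  mean(A) = (5 + 6 + 2 + 5) / 4 = 18/4 = 4.5
  mean(B) = (8 + 9 + 1 + 4) / 4 = 22/4 = 5.5
  x̄ = (4.5, 5.5),  deviation x̄ - mu_0 = (4.5, 5.5) - (2, 1) = (2.5, 4.5).

Step 2 — sample covariance matrix, S[i,j] = (1/(n-1)) · Σ_k (x_{k,i} - mean_i) · (x_{k,j} - mean_j), divisor n-1 = 3:
  S[A,A] = ((0.5)·(0.5) + (1.5)·(1.5) + (-2.5)·(-2.5) + (0.5)·(0.5)) / 3 = 9/3 = 3
  S[A,B] = ((0.5)·(2.5) + (1.5)·(3.5) + (-2.5)·(-4.5) + (0.5)·(-1.5)) / 3 = 17/3 = 5.6667
  S[B,B] = ((2.5)·(2.5) + (3.5)·(3.5) + (-4.5)·(-4.5) + (-1.5)·(-1.5)) / 3 = 41/3 = 13.6667
  S = [[3, 5.6667],
 [5.6667, 13.6667]].

Step 3 — invert S. det(S) = 3·13.6667 - (5.6667)² = 8.8889.
  S^{-1} = (1/det) · [[d, -b], [-b, a]] = [[1.5375, -0.6375],
 [-0.6375, 0.3375]].

Step 4 — quadratic form (x̄ - mu_0)^T · S^{-1} · (x̄ - mu_0):
  S^{-1} · (x̄ - mu_0) = (0.975, -0.075),
  (x̄ - mu_0)^T · [...] = (2.5)·(0.975) + (4.5)·(-0.075) = 2.1.

Step 5 — scale by n: T² = 4 · 2.1 = 8.4.

T² ≈ 8.4


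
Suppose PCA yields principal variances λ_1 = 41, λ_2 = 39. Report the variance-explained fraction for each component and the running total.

Step 1 — total variance = trace(Sigma) = Σ λ_i = 41 + 39 = 80.

Step 2 — fraction explained by component i = λ_i / Σ λ:
  PC1: 41/80 = 0.5125
  PC2: 39/80 = 0.4875

Step 3 — cumulative fraction after k components = (λ_1 + ... + λ_k) / Σ λ:
  k = 1: 41/80 = 0.5125
  k = 2: (41 + 39)/80 = 80/80 = 1

Summary (fraction, with percent):

explained: PC1 0.5125 (51.25%), PC2 0.4875 (48.75%);  cumulative: 0.5125, 1


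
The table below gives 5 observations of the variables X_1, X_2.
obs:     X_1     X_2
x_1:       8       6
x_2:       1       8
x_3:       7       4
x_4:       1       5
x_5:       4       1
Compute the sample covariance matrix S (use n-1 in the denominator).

Step 1 — column means:
  mean(X_1) = (8 + 1 + 7 + 1 + 4) / 5 = 21/5 = 4.2
  mean(X_2) = (6 + 8 + 4 + 5 + 1) / 5 = 24/5 = 4.8

Step 2 — sample covariance S[i,j] = (1/(n-1)) · Σ_k (x_{k,i} - mean_i) · (x_{k,j} - mean_j), with n-1 = 4.
  S[X_1,X_1] = ((3.8)·(3.8) + (-3.2)·(-3.2) + (2.8)·(2.8) + (-3.2)·(-3.2) + (-0.2)·(-0.2)) / 4 = 42.8/4 = 10.7
  S[X_1,X_2] = ((3.8)·(1.2) + (-3.2)·(3.2) + (2.8)·(-0.8) + (-3.2)·(0.2) + (-0.2)·(-3.8)) / 4 = -7.8/4 = -1.95
  S[X_2,X_2] = ((1.2)·(1.2) + (3.2)·(3.2) + (-0.8)·(-0.8) + (0.2)·(0.2) + (-3.8)·(-3.8)) / 4 = 26.8/4 = 6.7

S is symmetric (S[j,i] = S[i,j]). Assembling:

S = [[10.7, -1.95],
 [-1.95, 6.7]]


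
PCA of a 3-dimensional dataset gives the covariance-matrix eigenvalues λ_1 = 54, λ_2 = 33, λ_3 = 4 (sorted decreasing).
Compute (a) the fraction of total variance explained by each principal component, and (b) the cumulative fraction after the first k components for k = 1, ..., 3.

Step 1 — total variance = trace(Sigma) = Σ λ_i = 54 + 33 + 4 = 91.

Step 2 — fraction explained by component i = λ_i / Σ λ:
  PC1: 54/91 = 0.5934
  PC2: 33/91 = 0.3626
  PC3: 4/91 = 0.044

Step 3 — cumulative fraction after k components = (λ_1 + ... + λ_k) / Σ λ:
  k = 1: 54/91 = 0.5934
  k = 2: (54 + 33)/91 = 87/91 = 0.956
  k = 3: (54 + 33 + 4)/91 = 91/91 = 1

Summary (fraction, with percent):

explained: PC1 0.5934 (59.34%), PC2 0.3626 (36.26%), PC3 0.044 (4.4%);  cumulative: 0.5934, 0.956, 1


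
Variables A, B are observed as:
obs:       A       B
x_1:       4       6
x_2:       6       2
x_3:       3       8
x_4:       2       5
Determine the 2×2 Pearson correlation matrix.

Step 1 — column means:
  mean(A) = (4 + 6 + 3 + 2) / 4 = 15/4 = 3.75
  mean(B) = (6 + 2 + 8 + 5) / 4 = 21/4 = 5.25

Step 2 — sample variances and covariances s[i,j] = (1/(n-1)) · Σ_k (x_{k,i} - mean_i) · (x_{k,j} - mean_j), with n-1 = 3:
  s[A,A] = ((0.25)·(0.25) + (2.25)·(2.25) + (-0.75)·(-0.75) + (-1.75)·(-1.75)) / 3 = 8.75/3 = 2.9167
  s[A,B] = ((0.25)·(0.75) + (2.25)·(-3.25) + (-0.75)·(2.75) + (-1.75)·(-0.25)) / 3 = -8.75/3 = -2.9167
  s[B,B] = ((0.75)·(0.75) + (-3.25)·(-3.25) + (2.75)·(2.75) + (-0.25)·(-0.25)) / 3 = 18.75/3 = 6.25
  Sample standard deviations s_i = √(s[i,i]):
  s(A) = √(2.9167) = 1.7078
  s(B) = √(6.25) = 2.5

Step 3 — r_{ij} = s_{ij} / (s_i · s_j):
  r[A,A] = 1 (diagonal).
  r[A,B] = -2.9167 / (1.7078 · 2.5) = -2.9167 / 4.2696 = -0.6831
  r[B,B] = 1 (diagonal).

R is symmetric with unit diagonal. Assembling:

R = [[1, -0.6831],
 [-0.6831, 1]]


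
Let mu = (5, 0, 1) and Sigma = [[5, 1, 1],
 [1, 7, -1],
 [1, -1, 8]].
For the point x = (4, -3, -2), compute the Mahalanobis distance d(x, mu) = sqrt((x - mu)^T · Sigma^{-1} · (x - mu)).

Step 1 — centre the observation: (x - mu) = (-1, -3, -3).

Step 2 — invert Sigma (cofactor / det for 3×3, or solve directly):
  Sigma^{-1} = [[0.2132, -0.0349, -0.031],
 [-0.0349, 0.1512, 0.0233],
 [-0.031, 0.0233, 0.1318]].

Step 3 — form the quadratic (x - mu)^T · Sigma^{-1} · (x - mu):
  Sigma^{-1} · (x - mu) = (-0.0155, -0.4884, -0.4341).
  (x - mu)^T · [Sigma^{-1} · (x - mu)] = (-1)·(-0.0155) + (-3)·(-0.4884) + (-3)·(-0.4341) = 2.7829.

Step 4 — take square root: d = √(2.7829) ≈ 1.6682.

d(x, mu) = √(2.7829) ≈ 1.6682


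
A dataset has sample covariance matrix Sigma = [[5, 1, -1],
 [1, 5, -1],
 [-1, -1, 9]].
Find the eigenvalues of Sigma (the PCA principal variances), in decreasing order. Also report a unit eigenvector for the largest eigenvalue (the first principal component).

Step 1 — characteristic polynomial p(λ) = det(λI - Sigma) = λ³ - tr·λ² + c_1·λ - det, where tr = trace, c_1 = sum of the principal 2×2 minors, det = det(Sigma):
  tr = 5 + 5 + 9 = 19,
  c_1 = (5·5 - (1)²) + (5·9 - (-1)²) + (5·9 - (-1)²) = 24 + 44 + 44 = 112,
  det = 5·(5·9 - (-1)²) - (1)·((1)·9 - (-1)·(-1)) + (-1)·((1)·(-1) - 5·(-1)) = 5·(44) - (1)·(8) + (-1)·(4) = 208.
  So p(λ) = λ³ - 19λ² + 112λ - 208.
Step 2 — look for an integer root (rational root theorem: any rational root is an integer divisor of 208). Testing λ = 4:
  p(4) = 64 - 304 + 448 - 208 = 0  ✓
  Dividing out (λ - 4): p(λ) = (λ - 4)(λ² - 15λ + 52).
Step 3 — remaining eigenvalues from the quadratic λ² - 15λ + 52 = 0:
  Δ = 15² - 4·52 = 225 - 208 = 17,  λ = (15 ± √17)/2 = (15 ± 4.1231)/2 ≈ 9.5616 or 5.4384.
  Sorted: λ_1 = 9.5616,  λ_2 = 5.4384,  λ_3 = 4  (check: sum = 19 = tr ✓).

Step 4 — unit eigenvector for λ_1 ≈ 9.5616: v spans the null space of (Sigma - λ_1 I), whose rows are
  r_1 = (-4.5616, 1, -1),  r_2 = (1, -4.5616, -1),  r_3 = (-1, -1, -0.5616).
  v is orthogonal to every row, so take v ∝ r_1 × r_2 = ((1)·(-1) - (-1)·(-4.5616), (-1)·(1) - (-4.5616)·(-1), (-4.5616)·(-4.5616) - (1)·(1)) ≈ (-5.5616, -5.5616, 19.8078).
  Rescale (multiply by -1 so the first nonzero entry is positive): u = (5.5616, 5.5616, -19.8078).
  ||u|| = √((5.5616)² + (5.5616)² + (-19.8078)²) = √(454.2093) ≈ 21.3122,  v_1 = u/||u|| ≈ (0.261, 0.261, -0.9294) (||v_1|| = 1).

λ_1 = 9.5616,  λ_2 = 5.4384,  λ_3 = 4;  v_1 ≈ (0.261, 0.261, -0.9294)


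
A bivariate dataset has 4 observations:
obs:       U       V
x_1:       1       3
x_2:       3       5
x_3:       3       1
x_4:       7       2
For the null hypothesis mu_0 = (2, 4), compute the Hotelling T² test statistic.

Step 1 — sample mean vector:
  mean(U) = (1 + 3 + 3 + 7) / 4 = 14/4 = 3.5
  mean(V) = (3 + 5 + 1 + 2) / 4 = 11/4 = 2.75
  x̄ = (3.5, 2.75),  deviation x̄ - mu_0 = (3.5, 2.75) - (2, 4) = (1.5, -1.25).

Step 2 — sample covariance matrix, S[i,j] = (1/(n-1)) · Σ_k (x_{k,i} - mean_i) · (x_{k,j} - mean_j), divisor n-1 = 3:
  S[U,U] = ((-2.5)·(-2.5) + (-0.5)·(-0.5) + (-0.5)·(-0.5) + (3.5)·(3.5)) / 3 = 19/3 = 6.3333
  S[U,V] = ((-2.5)·(0.25) + (-0.5)·(2.25) + (-0.5)·(-1.75) + (3.5)·(-0.75)) / 3 = -3.5/3 = -1.1667
  S[V,V] = ((0.25)·(0.25) + (2.25)·(2.25) + (-1.75)·(-1.75) + (-0.75)·(-0.75)) / 3 = 8.75/3 = 2.9167
  S = [[6.3333, -1.1667],
 [-1.1667, 2.9167]].

Step 3 — invert S. det(S) = 6.3333·2.9167 - (-1.1667)² = 17.1111.
  S^{-1} = (1/det) · [[d, -b], [-b, a]] = [[0.1705, 0.0682],
 [0.0682, 0.3701]].

Step 4 — quadratic form (x̄ - mu_0)^T · S^{-1} · (x̄ - mu_0):
  S^{-1} · (x̄ - mu_0) = (0.1705, -0.3604),
  (x̄ - mu_0)^T · [...] = (1.5)·(0.1705) + (-1.25)·(-0.3604) = 0.7062.

Step 5 — scale by n: T² = 4 · 0.7062 = 2.8247.

T² ≈ 2.8247


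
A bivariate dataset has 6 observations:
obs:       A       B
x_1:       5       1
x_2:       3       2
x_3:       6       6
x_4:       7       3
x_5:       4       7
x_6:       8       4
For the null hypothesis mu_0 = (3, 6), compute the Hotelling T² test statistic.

Step 1 — sample mean vector:
  mean(A) = (5 + 3 + 6 + 7 + 4 + 8) / 6 = 33/6 = 5.5
  mean(B) = (1 + 2 + 6 + 3 + 7 + 4) / 6 = 23/6 = 3.8333
  x̄ = (5.5, 3.8333),  deviation x̄ - mu_0 = (5.5, 3.8333) - (3, 6) = (2.5, -2.1667).

Step 2 — sample covariance matrix, S[i,j] = (1/(n-1)) · Σ_k (x_{k,i} - mean_i) · (x_{k,j} - mean_j), divisor n-1 = 5:
  S[A,A] = ((-0.5)·(-0.5) + (-2.5)·(-2.5) + (0.5)·(0.5) + (1.5)·(1.5) + (-1.5)·(-1.5) + (2.5)·(2.5)) / 5 = 17.5/5 = 3.5
  S[A,B] = ((-0.5)·(-2.8333) + (-2.5)·(-1.8333) + (0.5)·(2.1667) + (1.5)·(-0.8333) + (-1.5)·(3.1667) + (2.5)·(0.1667)) / 5 = 1.5/5 = 0.3
  S[B,B] = ((-2.8333)·(-2.8333) + (-1.8333)·(-1.8333) + (2.1667)·(2.1667) + (-0.8333)·(-0.8333) + (3.1667)·(3.1667) + (0.1667)·(0.1667)) / 5 = 26.8333/5 = 5.3667
  S = [[3.5, 0.3],
 [0.3, 5.3667]].

Step 3 — invert S. det(S) = 3.5·5.3667 - (0.3)² = 18.6933.
  S^{-1} = (1/det) · [[d, -b], [-b, a]] = [[0.2871, -0.016],
 [-0.016, 0.1872]].

Step 4 — quadratic form (x̄ - mu_0)^T · S^{-1} · (x̄ - mu_0):
  S^{-1} · (x̄ - mu_0) = (0.7525, -0.4458),
  (x̄ - mu_0)^T · [...] = (2.5)·(0.7525) + (-2.1667)·(-0.4458) = 2.8471.

Step 5 — scale by n: T² = 6 · 2.8471 = 17.0827.

T² ≈ 17.0827


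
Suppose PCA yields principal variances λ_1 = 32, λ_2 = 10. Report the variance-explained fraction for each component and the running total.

Step 1 — total variance = trace(Sigma) = Σ λ_i = 32 + 10 = 42.

Step 2 — fraction explained by component i = λ_i / Σ λ:
  PC1: 32/42 = 0.7619
  PC2: 10/42 = 0.2381

Step 3 — cumulative fraction after k components = (λ_1 + ... + λ_k) / Σ λ:
  k = 1: 32/42 = 0.7619
  k = 2: (32 + 10)/42 = 42/42 = 1

Summary (fraction, with percent):

explained: PC1 0.7619 (76.19%), PC2 0.2381 (23.81%);  cumulative: 0.7619, 1


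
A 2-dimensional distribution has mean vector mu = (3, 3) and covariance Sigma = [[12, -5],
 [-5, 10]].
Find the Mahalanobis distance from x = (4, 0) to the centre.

Step 1 — centre the observation: (x - mu) = (1, -3).

Step 2 — invert Sigma. det(Sigma) = 12·10 - (-5)² = 95.
  Sigma^{-1} = (1/det) · [[d, -b], [-b, a]] = [[0.1053, 0.0526],
 [0.0526, 0.1263]].

Step 3 — form the quadratic (x - mu)^T · Sigma^{-1} · (x - mu):
  Sigma^{-1} · (x - mu) = (-0.0526, -0.3263).
  (x - mu)^T · [Sigma^{-1} · (x - mu)] = (1)·(-0.0526) + (-3)·(-0.3263) = 0.9263.

Step 4 — take square root: d = √(0.9263) ≈ 0.9625.

d(x, mu) = √(0.9263) ≈ 0.9625
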